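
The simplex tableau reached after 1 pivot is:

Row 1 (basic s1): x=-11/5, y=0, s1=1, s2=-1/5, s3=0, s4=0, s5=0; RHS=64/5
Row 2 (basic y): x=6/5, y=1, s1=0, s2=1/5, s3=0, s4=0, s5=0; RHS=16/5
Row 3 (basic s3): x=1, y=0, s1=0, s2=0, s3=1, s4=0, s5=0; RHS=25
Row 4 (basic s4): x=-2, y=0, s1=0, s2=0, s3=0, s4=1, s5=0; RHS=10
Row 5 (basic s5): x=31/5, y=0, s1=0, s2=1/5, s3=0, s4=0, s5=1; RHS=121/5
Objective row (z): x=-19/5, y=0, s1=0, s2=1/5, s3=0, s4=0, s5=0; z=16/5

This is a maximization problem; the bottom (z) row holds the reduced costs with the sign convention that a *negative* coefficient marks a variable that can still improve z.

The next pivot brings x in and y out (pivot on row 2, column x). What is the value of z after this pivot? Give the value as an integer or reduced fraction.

40/3

Minimum ratio for x: (16/5)/(6/5) = 8/3.
z changes by −(z-row coeff of x)·ratio = −(-19/5)·(8/3) = 152/15.
New z = 16/5 + (152/15) = 40/3.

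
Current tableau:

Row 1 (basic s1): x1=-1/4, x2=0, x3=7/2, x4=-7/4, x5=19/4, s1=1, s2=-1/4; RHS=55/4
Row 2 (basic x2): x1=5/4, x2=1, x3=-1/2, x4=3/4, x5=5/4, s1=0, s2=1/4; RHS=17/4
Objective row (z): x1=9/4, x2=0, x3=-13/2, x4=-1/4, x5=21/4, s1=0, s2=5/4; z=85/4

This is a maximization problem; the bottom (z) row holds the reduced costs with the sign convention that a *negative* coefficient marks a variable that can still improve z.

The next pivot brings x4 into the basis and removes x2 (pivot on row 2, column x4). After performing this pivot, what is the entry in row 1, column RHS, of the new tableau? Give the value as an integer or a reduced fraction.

Pivot element is row 2, column x4: 3/4.
Normalize row 2: new (row 2, RHS) = (17/4)/(3/4) = 17/3.
row 1 ← row 1 − (-7/4)·(new row 2): 55/4 − (-7/4)·(17/3) = 71/3.

71/3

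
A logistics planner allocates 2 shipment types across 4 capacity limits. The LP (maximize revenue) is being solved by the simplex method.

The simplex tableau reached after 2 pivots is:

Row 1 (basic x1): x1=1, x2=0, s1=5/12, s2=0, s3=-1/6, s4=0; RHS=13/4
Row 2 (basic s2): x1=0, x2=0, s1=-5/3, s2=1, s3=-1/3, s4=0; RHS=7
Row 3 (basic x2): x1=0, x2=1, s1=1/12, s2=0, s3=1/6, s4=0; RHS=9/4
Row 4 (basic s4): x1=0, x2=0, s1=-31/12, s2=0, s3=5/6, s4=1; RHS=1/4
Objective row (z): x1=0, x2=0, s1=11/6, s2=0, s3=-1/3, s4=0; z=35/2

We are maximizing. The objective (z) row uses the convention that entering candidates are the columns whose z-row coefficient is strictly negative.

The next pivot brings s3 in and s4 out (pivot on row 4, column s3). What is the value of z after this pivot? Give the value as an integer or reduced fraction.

88/5

Minimum ratio for s3: (1/4)/(5/6) = 3/10.
z changes by −(z-row coeff of s3)·ratio = −(-1/3)·(3/10) = 1/10.
New z = 35/2 + (1/10) = 88/5.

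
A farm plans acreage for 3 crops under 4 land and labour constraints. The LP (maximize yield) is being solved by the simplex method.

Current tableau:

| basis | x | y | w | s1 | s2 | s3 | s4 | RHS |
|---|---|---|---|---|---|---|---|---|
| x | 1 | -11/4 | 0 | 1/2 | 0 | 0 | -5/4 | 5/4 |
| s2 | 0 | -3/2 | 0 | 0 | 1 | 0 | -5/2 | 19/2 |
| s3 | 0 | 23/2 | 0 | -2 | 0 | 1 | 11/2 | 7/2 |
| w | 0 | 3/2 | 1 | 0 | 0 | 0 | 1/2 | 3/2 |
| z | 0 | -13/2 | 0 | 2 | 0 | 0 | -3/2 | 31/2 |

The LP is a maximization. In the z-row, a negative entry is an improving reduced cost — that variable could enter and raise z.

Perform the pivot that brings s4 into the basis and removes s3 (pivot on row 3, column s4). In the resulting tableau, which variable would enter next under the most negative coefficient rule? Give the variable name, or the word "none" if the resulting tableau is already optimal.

y

Pivot element 11/2. New z-row = old z-row − (-3/2)·(row 3/(11/2)).
Updated z-row coefficients: x: 0, y: -37/11, w: 0, s1: 16/11, s2: 0, s3: 3/11, s4: 0.
The most negative is -37/11 in column y, so y would enter next.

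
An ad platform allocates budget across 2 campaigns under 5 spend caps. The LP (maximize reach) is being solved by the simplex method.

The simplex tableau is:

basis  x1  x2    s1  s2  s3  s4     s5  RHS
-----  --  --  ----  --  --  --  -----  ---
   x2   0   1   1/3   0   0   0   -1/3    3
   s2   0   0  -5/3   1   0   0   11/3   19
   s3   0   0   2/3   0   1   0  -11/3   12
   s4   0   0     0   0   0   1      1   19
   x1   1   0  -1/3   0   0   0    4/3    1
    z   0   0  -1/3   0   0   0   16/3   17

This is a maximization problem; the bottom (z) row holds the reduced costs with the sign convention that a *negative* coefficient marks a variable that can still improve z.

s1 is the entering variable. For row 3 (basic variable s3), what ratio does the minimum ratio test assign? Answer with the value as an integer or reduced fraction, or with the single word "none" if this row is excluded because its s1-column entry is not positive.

Ratio = RHS / (s1 entry) = 12 / (2/3) = 18.

18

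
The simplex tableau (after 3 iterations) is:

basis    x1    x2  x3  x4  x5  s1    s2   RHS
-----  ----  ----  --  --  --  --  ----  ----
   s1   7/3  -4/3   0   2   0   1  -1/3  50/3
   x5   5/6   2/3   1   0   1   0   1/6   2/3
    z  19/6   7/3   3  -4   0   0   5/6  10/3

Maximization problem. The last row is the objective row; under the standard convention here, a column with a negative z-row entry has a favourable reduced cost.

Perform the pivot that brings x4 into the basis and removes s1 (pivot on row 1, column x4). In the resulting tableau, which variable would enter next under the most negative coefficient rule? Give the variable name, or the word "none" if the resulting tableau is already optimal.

x2

Pivot element 2. New z-row = old z-row − (-4)·(row 1/2).
Updated z-row coefficients: x1: 47/6, x2: -1/3, x3: 3, x4: 0, x5: 0, s1: 2, s2: 1/6.
The most negative is -1/3 in column x2, so x2 would enter next.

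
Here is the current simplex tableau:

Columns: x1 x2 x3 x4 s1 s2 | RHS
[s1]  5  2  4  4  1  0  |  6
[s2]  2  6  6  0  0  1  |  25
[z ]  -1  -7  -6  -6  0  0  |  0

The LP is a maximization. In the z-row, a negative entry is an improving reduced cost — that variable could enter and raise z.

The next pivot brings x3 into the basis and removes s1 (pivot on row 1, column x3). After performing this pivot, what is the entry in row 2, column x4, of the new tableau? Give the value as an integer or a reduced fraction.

-6

Pivot element is row 1, column x3: 4.
Normalize row 1: new (row 1, x4) = 4/4 = 1.
row 2 ← row 2 − 6·(new row 1): 0 − 6·1 = -6.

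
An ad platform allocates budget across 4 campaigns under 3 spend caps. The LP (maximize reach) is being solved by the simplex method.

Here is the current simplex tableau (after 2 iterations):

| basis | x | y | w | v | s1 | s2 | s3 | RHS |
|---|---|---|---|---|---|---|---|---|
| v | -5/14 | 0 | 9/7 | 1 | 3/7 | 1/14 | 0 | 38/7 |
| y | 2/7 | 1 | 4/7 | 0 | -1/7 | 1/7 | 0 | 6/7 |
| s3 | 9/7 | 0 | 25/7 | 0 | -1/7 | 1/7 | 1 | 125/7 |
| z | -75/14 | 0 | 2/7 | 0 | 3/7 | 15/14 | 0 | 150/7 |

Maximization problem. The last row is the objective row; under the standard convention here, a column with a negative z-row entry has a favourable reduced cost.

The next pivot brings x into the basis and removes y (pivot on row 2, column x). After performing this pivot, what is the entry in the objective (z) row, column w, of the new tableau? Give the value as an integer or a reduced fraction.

11

Pivot element is row 2, column x: 2/7.
Normalize row 2: new (row 2, w) = (4/7)/(2/7) = 2.
z-row ← z-row − (-75/14)·(new row 2): 2/7 − (-75/14)·2 = 11.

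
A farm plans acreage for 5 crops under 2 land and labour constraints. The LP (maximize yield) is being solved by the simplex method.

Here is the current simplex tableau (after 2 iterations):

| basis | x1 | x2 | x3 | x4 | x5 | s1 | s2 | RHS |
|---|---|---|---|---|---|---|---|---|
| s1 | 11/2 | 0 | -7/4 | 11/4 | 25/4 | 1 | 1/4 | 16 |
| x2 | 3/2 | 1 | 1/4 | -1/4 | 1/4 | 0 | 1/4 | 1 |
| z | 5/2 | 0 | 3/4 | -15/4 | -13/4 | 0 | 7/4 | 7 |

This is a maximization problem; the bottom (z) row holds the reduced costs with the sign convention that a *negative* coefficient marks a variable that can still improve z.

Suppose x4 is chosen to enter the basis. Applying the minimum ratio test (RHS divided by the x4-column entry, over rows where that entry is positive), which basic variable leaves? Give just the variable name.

Ratios: row 1 (s1): 16/(11/4) = 64/11; row 2 (x2): entry -1/4 ≤ 0, skip.
Minimum ratio 64/11 is in the s1 row, so s1 leaves.

s1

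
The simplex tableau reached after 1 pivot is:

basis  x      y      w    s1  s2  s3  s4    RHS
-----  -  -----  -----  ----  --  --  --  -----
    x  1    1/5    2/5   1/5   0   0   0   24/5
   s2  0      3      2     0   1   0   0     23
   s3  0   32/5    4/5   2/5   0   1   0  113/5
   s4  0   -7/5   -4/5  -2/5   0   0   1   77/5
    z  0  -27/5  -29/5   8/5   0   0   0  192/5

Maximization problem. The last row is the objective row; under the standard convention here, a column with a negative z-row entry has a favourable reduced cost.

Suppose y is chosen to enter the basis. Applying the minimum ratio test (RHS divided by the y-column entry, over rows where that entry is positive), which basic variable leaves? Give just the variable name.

s3

Ratios: row 1 (x): (24/5)/(1/5) = 24; row 2 (s2): 23/3 = 23/3; row 3 (s3): (113/5)/(32/5) = 113/32; row 4 (s4): entry -7/5 ≤ 0, skip.
Minimum ratio 113/32 is in the s3 row, so s3 leaves.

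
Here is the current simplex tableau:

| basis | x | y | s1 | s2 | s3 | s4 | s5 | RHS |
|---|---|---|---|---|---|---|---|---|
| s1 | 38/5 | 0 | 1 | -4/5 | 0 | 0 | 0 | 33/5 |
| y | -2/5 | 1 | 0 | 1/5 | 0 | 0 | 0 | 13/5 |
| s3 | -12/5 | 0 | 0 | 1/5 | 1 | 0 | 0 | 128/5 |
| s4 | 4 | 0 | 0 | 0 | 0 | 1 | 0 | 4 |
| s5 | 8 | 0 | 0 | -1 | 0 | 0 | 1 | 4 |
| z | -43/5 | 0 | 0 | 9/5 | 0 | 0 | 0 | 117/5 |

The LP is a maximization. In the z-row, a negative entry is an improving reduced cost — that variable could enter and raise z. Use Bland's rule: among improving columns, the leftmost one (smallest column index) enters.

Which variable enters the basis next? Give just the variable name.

Objective-row coefficients: x: -43/5, y: 0, s1: 0, s2: 9/5, s3: 0, s4: 0, s5: 0.
Improving columns: x. Bland's rule picks the smallest column index → x.

x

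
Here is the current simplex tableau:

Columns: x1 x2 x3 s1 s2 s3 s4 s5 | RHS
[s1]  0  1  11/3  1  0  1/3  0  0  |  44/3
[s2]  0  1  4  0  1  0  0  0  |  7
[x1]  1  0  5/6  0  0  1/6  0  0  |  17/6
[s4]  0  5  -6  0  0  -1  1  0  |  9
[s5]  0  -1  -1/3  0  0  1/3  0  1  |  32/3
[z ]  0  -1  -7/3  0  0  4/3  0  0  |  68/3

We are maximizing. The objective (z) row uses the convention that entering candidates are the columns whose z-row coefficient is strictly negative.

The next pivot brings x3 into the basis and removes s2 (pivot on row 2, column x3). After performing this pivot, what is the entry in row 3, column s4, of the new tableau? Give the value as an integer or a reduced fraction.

Pivot element is row 2, column x3: 4.
Normalize row 2: new (row 2, s4) = 0/4 = 0.
row 3 ← row 3 − (5/6)·(new row 2): 0 − (5/6)·0 = 0.

0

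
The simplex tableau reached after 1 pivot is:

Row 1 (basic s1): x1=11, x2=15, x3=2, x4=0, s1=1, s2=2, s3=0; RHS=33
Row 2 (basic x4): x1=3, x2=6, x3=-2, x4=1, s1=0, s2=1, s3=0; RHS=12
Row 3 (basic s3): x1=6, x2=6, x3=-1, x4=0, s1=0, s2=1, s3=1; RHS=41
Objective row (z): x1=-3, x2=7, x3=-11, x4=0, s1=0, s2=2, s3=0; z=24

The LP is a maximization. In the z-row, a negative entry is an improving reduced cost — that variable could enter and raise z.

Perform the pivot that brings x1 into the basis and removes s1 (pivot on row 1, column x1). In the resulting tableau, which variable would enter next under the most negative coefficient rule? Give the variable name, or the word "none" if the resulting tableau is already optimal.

Pivot element 11. New z-row = old z-row − (-3)·(row 1/11).
Updated z-row coefficients: x1: 0, x2: 122/11, x3: -115/11, x4: 0, s1: 3/11, s2: 28/11, s3: 0.
The most negative is -115/11 in column x3, so x3 would enter next.

x3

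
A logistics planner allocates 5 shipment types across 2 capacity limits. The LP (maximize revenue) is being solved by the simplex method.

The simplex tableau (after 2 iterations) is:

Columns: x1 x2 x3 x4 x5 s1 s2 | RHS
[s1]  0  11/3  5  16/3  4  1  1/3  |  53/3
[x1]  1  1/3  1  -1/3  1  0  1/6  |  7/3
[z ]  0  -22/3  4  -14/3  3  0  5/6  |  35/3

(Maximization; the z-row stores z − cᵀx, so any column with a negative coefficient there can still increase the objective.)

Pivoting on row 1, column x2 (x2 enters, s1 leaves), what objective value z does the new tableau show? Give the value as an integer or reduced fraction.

47

Minimum ratio for x2: (53/3)/(11/3) = 53/11.
z changes by −(z-row coeff of x2)·ratio = −(-22/3)·(53/11) = 106/3.
New z = 35/3 + (106/3) = 47.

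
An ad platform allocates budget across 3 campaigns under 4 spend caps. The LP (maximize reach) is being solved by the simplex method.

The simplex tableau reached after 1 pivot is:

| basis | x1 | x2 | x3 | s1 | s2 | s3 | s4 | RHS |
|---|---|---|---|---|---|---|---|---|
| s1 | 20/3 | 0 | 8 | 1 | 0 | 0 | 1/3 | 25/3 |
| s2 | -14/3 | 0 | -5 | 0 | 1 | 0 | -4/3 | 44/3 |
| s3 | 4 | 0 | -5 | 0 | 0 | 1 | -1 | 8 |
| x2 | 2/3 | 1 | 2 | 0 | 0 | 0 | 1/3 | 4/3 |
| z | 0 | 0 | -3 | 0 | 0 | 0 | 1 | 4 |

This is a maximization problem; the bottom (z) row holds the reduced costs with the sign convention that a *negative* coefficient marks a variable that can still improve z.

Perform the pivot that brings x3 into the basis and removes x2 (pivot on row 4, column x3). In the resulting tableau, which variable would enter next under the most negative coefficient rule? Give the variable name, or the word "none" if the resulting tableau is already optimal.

Pivot element 2. New z-row = old z-row − (-3)·(row 4/2).
Updated z-row coefficients: x1: 1, x2: 3/2, x3: 0, s1: 0, s2: 0, s3: 0, s4: 3/2.
No coefficient is strictly negative; the tableau after this pivot is optimal.

none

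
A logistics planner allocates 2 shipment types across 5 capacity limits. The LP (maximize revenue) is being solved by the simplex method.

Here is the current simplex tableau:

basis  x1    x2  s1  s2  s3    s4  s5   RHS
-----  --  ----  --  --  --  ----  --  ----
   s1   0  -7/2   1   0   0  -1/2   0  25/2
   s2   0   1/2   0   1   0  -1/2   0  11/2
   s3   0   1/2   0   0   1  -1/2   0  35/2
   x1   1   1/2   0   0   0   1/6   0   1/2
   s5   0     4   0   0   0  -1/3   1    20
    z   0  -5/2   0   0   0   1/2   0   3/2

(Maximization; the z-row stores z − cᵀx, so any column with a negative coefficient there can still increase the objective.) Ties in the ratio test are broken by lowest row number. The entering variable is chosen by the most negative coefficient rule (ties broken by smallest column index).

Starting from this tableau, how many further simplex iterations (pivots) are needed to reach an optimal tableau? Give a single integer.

1

pivot: x2 in, x1 out → z = 4
No improving column remains; optimal.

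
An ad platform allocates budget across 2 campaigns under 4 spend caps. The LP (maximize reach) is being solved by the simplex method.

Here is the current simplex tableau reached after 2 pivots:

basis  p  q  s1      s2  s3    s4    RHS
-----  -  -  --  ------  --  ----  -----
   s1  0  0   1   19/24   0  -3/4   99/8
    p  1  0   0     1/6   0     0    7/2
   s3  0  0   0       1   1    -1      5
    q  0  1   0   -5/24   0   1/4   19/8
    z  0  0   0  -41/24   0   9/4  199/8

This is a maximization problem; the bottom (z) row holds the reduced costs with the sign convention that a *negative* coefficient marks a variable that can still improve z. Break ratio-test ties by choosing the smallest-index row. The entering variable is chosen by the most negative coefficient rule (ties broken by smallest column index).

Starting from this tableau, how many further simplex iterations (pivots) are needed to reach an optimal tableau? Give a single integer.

1

pivot: s2 in, s3 out → z = 401/12
No improving column remains; optimal.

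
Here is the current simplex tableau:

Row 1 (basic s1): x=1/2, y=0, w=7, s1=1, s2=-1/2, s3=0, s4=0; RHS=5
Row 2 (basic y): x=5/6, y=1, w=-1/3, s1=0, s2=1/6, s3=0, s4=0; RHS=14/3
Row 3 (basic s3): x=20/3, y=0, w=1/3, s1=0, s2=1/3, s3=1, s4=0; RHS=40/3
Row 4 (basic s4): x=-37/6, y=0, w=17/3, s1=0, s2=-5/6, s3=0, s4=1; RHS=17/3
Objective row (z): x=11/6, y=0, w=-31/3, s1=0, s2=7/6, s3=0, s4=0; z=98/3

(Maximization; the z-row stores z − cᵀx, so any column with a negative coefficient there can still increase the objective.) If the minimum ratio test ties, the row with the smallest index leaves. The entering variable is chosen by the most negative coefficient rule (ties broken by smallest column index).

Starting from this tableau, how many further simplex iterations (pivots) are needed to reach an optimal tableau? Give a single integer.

1

pivot: w in, s1 out → z = 841/21
No improving column remains; optimal.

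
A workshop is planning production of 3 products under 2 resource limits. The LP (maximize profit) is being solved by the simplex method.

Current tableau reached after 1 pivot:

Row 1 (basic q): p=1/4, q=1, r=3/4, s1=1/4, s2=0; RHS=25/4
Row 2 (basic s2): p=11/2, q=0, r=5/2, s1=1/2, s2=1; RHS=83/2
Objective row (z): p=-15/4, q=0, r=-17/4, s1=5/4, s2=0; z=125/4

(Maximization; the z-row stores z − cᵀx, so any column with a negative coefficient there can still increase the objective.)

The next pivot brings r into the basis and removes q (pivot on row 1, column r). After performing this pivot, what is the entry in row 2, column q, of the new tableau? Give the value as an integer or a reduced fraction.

-10/3

Pivot element is row 1, column r: 3/4.
Normalize row 1: new (row 1, q) = 1/(3/4) = 4/3.
row 2 ← row 2 − (5/2)·(new row 1): 0 − (5/2)·(4/3) = -10/3.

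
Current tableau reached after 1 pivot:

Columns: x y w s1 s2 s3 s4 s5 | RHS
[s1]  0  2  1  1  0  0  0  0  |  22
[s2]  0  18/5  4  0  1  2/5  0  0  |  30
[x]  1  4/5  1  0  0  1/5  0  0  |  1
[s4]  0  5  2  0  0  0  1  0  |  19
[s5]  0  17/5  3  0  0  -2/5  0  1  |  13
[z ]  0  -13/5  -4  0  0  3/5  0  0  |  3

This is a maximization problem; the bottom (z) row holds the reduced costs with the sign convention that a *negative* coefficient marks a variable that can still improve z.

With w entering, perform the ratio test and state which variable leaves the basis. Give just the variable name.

Ratios: row 1 (s1): 22/1 = 22; row 2 (s2): 30/4 = 15/2; row 3 (x): 1/1 = 1; row 4 (s4): 19/2 = 19/2; row 5 (s5): 13/3 = 13/3.
Minimum ratio 1 is in the x row, so x leaves.

x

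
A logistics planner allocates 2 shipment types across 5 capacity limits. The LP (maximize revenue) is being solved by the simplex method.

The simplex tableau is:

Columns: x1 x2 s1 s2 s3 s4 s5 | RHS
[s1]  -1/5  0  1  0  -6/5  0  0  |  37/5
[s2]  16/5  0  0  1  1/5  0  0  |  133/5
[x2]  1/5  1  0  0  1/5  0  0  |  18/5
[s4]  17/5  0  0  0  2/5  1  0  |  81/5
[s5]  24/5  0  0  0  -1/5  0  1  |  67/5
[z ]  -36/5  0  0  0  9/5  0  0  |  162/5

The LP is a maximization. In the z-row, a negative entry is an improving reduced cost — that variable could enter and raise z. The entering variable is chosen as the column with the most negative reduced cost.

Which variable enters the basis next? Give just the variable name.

x1

Objective-row coefficients: x1: -36/5, x2: 0, s1: 0, s2: 0, s3: 9/5, s4: 0, s5: 0.
The most negative is -36/5 in column x1, so x1 enters.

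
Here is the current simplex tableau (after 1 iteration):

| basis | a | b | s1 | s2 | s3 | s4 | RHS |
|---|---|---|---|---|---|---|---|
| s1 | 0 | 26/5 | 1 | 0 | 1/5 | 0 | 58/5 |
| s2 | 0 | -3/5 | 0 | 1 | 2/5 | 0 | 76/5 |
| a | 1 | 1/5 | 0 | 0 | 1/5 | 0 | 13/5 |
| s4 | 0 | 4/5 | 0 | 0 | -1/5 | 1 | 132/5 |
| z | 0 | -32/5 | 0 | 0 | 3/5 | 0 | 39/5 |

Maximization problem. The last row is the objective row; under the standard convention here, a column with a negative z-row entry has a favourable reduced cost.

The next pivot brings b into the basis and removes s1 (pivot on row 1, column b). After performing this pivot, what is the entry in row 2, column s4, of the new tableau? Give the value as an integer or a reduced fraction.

Pivot element is row 1, column b: 26/5.
Normalize row 1: new (row 1, s4) = 0/(26/5) = 0.
row 2 ← row 2 − (-3/5)·(new row 1): 0 − (-3/5)·0 = 0.

0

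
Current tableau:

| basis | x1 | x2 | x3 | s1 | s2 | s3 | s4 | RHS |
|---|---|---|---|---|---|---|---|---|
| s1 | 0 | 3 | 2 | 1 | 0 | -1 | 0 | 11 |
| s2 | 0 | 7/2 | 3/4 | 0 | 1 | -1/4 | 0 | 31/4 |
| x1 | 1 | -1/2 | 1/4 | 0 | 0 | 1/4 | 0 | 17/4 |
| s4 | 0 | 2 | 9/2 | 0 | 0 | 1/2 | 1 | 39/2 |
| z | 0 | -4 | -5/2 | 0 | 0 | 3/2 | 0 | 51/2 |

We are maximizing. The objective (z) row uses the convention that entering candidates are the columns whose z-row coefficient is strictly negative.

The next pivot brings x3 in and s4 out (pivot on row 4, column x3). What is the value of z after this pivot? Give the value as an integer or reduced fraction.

Minimum ratio for x3: (39/2)/(9/2) = 13/3.
z changes by −(z-row coeff of x3)·ratio = −(-5/2)·(13/3) = 65/6.
New z = 51/2 + (65/6) = 109/3.

109/3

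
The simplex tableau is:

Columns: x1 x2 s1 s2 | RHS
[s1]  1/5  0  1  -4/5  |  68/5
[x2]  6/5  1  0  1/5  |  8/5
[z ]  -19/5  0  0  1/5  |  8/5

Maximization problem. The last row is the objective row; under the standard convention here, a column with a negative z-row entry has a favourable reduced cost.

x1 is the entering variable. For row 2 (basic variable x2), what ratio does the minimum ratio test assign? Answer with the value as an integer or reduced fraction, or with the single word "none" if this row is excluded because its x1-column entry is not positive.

Ratio = RHS / (x1 entry) = (8/5) / (6/5) = 4/3.

4/3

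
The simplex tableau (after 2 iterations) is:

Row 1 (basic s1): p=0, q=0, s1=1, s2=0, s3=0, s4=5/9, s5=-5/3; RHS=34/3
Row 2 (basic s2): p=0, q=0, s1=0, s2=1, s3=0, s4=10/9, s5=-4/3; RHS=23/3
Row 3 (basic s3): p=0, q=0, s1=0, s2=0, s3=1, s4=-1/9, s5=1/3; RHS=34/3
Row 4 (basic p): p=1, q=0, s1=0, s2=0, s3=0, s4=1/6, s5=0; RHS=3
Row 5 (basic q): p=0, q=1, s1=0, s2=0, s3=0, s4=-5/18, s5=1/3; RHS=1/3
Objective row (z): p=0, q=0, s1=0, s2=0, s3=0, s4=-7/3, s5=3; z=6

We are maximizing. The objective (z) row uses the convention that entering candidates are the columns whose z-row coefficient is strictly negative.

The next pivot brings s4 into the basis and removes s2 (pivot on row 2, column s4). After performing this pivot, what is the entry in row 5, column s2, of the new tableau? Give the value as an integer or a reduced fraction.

1/4

Pivot element is row 2, column s4: 10/9.
Normalize row 2: new (row 2, s2) = 1/(10/9) = 9/10.
row 5 ← row 5 − (-5/18)·(new row 2): 0 − (-5/18)·(9/10) = 1/4.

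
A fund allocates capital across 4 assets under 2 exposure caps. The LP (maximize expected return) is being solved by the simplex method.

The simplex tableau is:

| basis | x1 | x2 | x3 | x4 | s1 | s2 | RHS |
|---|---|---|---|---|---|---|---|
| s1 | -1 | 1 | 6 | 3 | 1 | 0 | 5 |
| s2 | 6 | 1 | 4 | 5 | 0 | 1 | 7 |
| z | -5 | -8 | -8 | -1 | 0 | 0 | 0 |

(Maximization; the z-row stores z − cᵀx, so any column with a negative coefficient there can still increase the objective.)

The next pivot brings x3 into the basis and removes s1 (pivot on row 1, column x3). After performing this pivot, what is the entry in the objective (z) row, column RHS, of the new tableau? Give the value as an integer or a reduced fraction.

Pivot element is row 1, column x3: 6.
Normalize row 1: new (row 1, RHS) = 5/6 = 5/6.
z-row ← z-row − (-8)·(new row 1): 0 − (-8)·(5/6) = 20/3.

20/3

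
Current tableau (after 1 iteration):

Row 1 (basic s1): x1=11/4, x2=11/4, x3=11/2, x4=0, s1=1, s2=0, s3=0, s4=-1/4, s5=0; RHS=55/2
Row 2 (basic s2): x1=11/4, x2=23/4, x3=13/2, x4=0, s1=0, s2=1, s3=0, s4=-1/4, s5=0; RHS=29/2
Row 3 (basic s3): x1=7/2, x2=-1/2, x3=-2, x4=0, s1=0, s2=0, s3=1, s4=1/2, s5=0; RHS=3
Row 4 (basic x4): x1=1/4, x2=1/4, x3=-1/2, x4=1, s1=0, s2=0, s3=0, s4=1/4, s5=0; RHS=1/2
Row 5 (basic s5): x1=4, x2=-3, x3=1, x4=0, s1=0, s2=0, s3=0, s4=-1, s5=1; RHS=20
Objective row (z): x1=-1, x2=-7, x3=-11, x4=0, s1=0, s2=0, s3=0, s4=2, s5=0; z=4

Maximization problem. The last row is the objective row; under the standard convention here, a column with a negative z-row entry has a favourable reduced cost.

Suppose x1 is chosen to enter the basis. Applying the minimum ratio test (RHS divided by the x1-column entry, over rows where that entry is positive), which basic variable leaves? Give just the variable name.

s3

Ratios: row 1 (s1): (55/2)/(11/4) = 10; row 2 (s2): (29/2)/(11/4) = 58/11; row 3 (s3): 3/(7/2) = 6/7; row 4 (x4): (1/2)/(1/4) = 2; row 5 (s5): 20/4 = 5.
Minimum ratio 6/7 is in the s3 row, so s3 leaves.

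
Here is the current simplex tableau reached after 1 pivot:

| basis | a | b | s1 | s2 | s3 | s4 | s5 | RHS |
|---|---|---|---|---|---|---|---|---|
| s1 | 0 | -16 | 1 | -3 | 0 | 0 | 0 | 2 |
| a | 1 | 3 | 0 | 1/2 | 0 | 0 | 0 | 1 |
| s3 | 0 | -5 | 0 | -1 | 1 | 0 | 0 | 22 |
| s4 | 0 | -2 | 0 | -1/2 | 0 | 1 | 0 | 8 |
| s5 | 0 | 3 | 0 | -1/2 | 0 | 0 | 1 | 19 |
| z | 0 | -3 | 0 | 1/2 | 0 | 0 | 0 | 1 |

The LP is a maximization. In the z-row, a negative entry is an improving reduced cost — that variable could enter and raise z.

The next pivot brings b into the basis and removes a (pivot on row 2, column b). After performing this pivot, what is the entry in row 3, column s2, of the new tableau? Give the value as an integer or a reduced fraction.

-1/6

Pivot element is row 2, column b: 3.
Normalize row 2: new (row 2, s2) = (1/2)/3 = 1/6.
row 3 ← row 3 − (-5)·(new row 2): -1 − (-5)·(1/6) = -1/6.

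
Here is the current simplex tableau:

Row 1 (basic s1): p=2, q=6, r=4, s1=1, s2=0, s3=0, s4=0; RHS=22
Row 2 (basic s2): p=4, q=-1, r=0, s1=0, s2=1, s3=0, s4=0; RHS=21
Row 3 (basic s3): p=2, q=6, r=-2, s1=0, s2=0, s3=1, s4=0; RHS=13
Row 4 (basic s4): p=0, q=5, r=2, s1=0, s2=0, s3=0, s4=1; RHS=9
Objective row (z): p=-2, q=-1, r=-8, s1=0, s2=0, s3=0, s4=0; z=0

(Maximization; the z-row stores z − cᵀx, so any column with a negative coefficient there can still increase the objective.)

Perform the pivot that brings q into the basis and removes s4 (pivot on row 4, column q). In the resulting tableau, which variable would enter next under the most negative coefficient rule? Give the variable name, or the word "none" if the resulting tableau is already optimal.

Pivot element 5. New z-row = old z-row − (-1)·(row 4/5).
Updated z-row coefficients: p: -2, q: 0, r: -38/5, s1: 0, s2: 0, s3: 0, s4: 1/5.
The most negative is -38/5 in column r, so r would enter next.

r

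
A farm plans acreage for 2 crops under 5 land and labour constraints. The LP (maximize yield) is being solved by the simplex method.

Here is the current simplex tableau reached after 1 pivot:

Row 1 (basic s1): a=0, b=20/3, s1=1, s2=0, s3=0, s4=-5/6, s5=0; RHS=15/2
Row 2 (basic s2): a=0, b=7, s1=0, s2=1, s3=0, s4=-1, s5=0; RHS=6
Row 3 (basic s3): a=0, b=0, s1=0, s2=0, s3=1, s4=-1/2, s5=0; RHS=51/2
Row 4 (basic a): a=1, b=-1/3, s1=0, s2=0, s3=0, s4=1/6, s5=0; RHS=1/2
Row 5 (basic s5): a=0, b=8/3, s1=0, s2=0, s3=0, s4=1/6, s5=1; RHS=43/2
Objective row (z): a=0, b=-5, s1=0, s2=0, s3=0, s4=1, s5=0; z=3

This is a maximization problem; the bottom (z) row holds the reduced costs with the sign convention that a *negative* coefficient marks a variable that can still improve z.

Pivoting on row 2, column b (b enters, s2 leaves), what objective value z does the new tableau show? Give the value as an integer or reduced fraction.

Minimum ratio for b: 6/7 = 6/7.
z changes by −(z-row coeff of b)·ratio = −(-5)·(6/7) = 30/7.
New z = 3 + (30/7) = 51/7.

51/7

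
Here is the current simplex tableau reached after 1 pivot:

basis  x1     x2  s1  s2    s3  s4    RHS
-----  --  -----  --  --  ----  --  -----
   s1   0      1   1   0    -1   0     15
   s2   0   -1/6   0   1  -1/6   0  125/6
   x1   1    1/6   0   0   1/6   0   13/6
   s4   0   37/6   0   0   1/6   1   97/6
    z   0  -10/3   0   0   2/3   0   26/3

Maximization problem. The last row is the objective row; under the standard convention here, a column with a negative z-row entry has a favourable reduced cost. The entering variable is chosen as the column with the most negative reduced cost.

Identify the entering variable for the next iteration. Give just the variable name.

x2

Objective-row coefficients: x1: 0, x2: -10/3, s1: 0, s2: 0, s3: 2/3, s4: 0.
The most negative is -10/3 in column x2, so x2 enters.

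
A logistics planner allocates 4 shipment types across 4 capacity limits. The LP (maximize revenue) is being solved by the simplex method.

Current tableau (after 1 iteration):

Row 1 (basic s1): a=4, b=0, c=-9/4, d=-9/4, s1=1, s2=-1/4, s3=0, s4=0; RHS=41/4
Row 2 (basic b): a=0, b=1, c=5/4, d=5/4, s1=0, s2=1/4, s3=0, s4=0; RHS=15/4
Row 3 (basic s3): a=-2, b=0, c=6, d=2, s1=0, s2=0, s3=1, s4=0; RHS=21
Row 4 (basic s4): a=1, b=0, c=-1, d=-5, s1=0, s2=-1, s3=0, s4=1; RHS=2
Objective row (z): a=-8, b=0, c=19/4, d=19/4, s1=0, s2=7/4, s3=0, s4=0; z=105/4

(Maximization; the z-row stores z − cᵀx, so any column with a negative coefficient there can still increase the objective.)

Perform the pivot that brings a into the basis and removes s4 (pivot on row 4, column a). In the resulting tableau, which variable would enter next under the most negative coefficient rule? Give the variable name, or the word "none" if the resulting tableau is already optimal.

Pivot element 1. New z-row = old z-row − (-8)·(row 4/1).
Updated z-row coefficients: a: 0, b: 0, c: -13/4, d: -141/4, s1: 0, s2: -25/4, s3: 0, s4: 8.
The most negative is -141/4 in column d, so d would enter next.

d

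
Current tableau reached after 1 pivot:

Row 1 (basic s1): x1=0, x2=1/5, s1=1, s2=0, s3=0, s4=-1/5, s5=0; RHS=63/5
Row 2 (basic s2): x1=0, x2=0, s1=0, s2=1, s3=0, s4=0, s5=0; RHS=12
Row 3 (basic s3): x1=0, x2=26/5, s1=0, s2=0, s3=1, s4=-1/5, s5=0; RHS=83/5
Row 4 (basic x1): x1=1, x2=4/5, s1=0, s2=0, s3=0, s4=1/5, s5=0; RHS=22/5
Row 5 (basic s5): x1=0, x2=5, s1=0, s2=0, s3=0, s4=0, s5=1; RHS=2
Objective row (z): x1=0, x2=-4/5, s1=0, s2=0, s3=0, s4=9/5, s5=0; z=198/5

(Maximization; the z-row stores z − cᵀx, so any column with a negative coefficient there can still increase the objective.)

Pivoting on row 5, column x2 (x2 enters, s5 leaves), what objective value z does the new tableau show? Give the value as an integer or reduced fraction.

Minimum ratio for x2: 2/5 = 2/5.
z changes by −(z-row coeff of x2)·ratio = −(-4/5)·(2/5) = 8/25.
New z = 198/5 + (8/25) = 998/25.

998/25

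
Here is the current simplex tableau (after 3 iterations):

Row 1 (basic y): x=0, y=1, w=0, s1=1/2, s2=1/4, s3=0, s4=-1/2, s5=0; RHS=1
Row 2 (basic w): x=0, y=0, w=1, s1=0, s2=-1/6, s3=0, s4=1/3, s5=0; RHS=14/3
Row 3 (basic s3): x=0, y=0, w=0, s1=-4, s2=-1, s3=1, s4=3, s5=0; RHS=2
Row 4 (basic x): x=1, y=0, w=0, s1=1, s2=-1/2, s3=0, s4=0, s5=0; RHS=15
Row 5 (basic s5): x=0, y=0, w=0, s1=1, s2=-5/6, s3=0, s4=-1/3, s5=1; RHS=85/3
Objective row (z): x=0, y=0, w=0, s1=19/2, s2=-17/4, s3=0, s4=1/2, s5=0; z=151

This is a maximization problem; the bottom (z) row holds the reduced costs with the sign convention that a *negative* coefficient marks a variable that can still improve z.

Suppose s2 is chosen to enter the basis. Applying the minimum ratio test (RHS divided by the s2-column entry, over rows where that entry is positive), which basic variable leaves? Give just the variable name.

y

Ratios: row 1 (y): 1/(1/4) = 4; row 2 (w): entry -1/6 ≤ 0, skip; row 3 (s3): entry -1 ≤ 0, skip; row 4 (x): entry -1/2 ≤ 0, skip; row 5 (s5): entry -5/6 ≤ 0, skip.
Minimum ratio 4 is in the y row, so y leaves.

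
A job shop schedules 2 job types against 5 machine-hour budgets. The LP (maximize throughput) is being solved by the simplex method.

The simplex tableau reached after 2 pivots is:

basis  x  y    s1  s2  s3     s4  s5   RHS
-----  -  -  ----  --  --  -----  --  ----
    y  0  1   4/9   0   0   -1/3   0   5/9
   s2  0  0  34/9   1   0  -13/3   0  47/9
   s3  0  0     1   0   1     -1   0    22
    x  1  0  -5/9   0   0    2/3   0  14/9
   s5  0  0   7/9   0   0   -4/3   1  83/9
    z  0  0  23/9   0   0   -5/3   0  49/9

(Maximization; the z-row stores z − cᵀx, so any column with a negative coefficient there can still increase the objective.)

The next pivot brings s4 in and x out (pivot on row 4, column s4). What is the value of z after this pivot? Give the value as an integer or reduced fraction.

Minimum ratio for s4: (14/9)/(2/3) = 7/3.
z changes by −(z-row coeff of s4)·ratio = −(-5/3)·(7/3) = 35/9.
New z = 49/9 + (35/9) = 28/3.

28/3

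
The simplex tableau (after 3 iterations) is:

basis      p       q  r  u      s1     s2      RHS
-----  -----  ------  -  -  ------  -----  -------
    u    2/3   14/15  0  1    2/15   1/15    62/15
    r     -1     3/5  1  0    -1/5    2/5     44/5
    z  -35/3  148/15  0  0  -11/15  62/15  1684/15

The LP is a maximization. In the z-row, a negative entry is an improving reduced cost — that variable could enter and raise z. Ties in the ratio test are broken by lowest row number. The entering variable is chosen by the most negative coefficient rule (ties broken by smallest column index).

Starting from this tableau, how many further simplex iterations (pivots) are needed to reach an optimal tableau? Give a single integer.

pivot: p in, u out → z = 923/5
No improving column remains; optimal.

1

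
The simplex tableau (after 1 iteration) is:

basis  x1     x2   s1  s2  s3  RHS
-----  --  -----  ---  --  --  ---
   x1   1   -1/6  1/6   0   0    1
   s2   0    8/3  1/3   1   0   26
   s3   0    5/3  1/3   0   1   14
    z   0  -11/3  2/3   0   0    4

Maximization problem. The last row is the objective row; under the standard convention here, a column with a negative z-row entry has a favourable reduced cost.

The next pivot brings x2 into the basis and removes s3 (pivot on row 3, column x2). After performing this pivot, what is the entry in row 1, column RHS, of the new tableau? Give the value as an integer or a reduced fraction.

12/5

Pivot element is row 3, column x2: 5/3.
Normalize row 3: new (row 3, RHS) = 14/(5/3) = 42/5.
row 1 ← row 1 − (-1/6)·(new row 3): 1 − (-1/6)·(42/5) = 12/5.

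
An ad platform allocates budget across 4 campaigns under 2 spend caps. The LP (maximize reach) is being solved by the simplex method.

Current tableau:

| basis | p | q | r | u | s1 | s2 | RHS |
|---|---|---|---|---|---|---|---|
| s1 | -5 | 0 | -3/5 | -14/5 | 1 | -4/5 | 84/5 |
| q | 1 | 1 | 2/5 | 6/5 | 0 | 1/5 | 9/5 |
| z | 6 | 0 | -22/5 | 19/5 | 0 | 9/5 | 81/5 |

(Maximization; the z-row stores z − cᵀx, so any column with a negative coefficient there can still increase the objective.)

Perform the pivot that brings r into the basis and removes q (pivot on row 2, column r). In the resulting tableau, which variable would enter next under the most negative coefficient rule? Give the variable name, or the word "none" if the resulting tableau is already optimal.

none

Pivot element 2/5. New z-row = old z-row − (-22/5)·(row 2/(2/5)).
Updated z-row coefficients: p: 17, q: 11, r: 0, u: 17, s1: 0, s2: 4.
No coefficient is strictly negative; the tableau after this pivot is optimal.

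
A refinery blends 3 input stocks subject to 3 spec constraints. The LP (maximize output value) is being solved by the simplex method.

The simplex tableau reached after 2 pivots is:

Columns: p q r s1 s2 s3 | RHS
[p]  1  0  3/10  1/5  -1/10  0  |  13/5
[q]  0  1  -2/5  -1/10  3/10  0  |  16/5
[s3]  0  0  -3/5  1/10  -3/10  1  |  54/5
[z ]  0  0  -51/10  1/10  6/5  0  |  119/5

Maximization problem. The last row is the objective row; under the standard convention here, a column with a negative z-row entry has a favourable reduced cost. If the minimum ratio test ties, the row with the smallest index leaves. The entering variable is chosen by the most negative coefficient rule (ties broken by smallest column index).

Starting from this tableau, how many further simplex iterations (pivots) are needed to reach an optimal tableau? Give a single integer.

2

pivot: r in, p out → z = 68
pivot: s2 in, q out → z = 88
No improving column remains; optimal.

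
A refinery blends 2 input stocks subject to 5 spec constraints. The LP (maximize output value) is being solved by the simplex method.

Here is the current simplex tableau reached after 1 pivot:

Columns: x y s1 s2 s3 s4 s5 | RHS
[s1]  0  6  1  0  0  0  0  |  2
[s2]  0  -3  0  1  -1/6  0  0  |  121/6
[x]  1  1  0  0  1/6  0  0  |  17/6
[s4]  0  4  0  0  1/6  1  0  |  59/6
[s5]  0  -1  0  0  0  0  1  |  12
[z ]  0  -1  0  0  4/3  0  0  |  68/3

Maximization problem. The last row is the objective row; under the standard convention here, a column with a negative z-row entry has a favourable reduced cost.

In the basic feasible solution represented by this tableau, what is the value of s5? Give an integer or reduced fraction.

12

s5 is basic (row 5); its value is the RHS of that row: 12.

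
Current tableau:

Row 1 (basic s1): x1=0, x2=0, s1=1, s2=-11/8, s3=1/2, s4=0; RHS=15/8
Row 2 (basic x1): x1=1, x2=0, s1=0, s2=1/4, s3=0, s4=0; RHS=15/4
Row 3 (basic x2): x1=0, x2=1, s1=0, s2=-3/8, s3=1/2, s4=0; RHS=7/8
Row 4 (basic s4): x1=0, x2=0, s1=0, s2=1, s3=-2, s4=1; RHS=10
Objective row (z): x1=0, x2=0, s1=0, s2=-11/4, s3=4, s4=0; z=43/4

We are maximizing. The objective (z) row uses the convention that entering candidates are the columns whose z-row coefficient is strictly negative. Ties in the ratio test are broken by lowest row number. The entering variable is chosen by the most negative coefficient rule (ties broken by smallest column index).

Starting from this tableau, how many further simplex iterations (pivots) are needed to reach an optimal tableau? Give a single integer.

2

pivot: s2 in, s4 out → z = 153/4
pivot: s3 in, x1 out → z = 42
No improving column remains; optimal.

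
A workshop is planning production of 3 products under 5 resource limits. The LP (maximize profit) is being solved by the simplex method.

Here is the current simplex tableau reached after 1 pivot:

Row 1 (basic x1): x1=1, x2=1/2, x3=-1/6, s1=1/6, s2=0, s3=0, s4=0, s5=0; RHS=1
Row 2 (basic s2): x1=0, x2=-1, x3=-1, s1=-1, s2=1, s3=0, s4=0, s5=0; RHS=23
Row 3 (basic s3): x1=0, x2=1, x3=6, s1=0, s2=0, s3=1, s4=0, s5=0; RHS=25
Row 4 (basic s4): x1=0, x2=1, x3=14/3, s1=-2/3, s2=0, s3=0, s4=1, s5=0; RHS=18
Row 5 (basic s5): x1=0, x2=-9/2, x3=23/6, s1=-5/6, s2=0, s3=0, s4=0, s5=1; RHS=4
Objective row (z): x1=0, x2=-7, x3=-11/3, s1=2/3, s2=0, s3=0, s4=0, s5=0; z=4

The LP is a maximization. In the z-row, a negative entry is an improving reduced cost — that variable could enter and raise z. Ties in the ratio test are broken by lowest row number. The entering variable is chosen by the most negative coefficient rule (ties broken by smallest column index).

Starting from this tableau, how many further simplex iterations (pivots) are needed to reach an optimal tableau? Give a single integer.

2

pivot: x2 in, x1 out → z = 18
pivot: x3 in, s4 out → z = 186/5
No improving column remains; optimal.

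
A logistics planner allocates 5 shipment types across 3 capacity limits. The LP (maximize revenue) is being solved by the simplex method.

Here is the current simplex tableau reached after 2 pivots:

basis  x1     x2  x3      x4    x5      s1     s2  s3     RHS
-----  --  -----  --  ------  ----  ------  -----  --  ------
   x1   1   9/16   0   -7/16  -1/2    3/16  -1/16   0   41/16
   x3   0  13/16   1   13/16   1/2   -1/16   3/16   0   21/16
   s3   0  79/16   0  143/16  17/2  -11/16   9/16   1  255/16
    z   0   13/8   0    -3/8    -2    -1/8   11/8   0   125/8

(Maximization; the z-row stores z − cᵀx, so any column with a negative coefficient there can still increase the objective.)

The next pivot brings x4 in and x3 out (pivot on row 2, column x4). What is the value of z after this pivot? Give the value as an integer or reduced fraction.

Minimum ratio for x4: (21/16)/(13/16) = 21/13.
z changes by −(z-row coeff of x4)·ratio = −(-3/8)·(21/13) = 63/104.
New z = 125/8 + (63/104) = 211/13.

211/13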